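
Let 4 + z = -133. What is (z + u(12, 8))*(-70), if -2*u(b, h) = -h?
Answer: 9310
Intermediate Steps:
u(b, h) = h/2 (u(b, h) = -(-1)*h/2 = h/2)
z = -137 (z = -4 - 133 = -137)
(z + u(12, 8))*(-70) = (-137 + (1/2)*8)*(-70) = (-137 + 4)*(-70) = -133*(-70) = 9310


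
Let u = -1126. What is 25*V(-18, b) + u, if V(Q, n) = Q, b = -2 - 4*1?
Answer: -1576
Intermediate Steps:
b = -6 (b = -2 - 4 = -6)
25*V(-18, b) + u = 25*(-18) - 1126 = -450 - 1126 = -1576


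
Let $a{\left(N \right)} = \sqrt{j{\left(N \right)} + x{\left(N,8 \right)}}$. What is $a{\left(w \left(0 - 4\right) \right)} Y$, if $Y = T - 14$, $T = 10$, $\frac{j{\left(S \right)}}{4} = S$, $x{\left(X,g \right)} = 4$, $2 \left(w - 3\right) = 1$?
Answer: $- 8 i \sqrt{13} \approx - 28.844 i$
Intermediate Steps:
$w = \frac{7}{2}$ ($w = 3 + \frac{1}{2} \cdot 1 = 3 + \frac{1}{2} = \frac{7}{2} \approx 3.5$)
$j{\left(S \right)} = 4 S$
$Y = -4$ ($Y = 10 - 14 = -4$)
$a{\left(N \right)} = \sqrt{4 + 4 N}$ ($a{\left(N \right)} = \sqrt{4 N + 4} = \sqrt{4 + 4 N}$)
$a{\left(w \left(0 - 4\right) \right)} Y = 2 \sqrt{1 + \frac{7 \left(0 - 4\right)}{2}} \left(-4\right) = 2 \sqrt{1 + \frac{7}{2} \left(-4\right)} \left(-4\right) = 2 \sqrt{1 - 14} \left(-4\right) = 2 \sqrt{-13} \left(-4\right) = 2 i \sqrt{13} \left(-4\right) = - 8 i \sqrt{13}$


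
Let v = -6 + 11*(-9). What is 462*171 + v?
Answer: 78897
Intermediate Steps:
v = -105 (v = -6 - 99 = -105)
462*171 + v = 462*171 - 105 = 79002 - 105 = 78897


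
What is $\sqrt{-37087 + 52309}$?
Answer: $\sqrt{15222} \approx 123.38$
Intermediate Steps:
$\sqrt{-37087 + 52309} = \sqrt{15222}$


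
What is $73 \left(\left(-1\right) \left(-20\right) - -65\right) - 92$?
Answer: $6113$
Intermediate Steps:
$73 \left(\left(-1\right) \left(-20\right) - -65\right) - 92 = 73 \left(20 + 65\right) - 92 = 73 \cdot 85 - 92 = 6205 - 92 = 6113$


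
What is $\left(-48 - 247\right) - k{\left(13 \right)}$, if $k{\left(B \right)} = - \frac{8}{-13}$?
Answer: $- \frac{3843}{13} \approx -295.62$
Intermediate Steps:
$k{\left(B \right)} = \frac{8}{13}$ ($k{\left(B \right)} = \left(-8\right) \left(- \frac{1}{13}\right) = \frac{8}{13}$)
$\left(-48 - 247\right) - k{\left(13 \right)} = \left(-48 - 247\right) - \frac{8}{13} = -295 - \frac{8}{13} = - \frac{3843}{13}$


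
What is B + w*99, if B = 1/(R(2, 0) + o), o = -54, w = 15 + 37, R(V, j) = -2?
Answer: 288287/56 ≈ 5148.0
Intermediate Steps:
w = 52
B = -1/56 (B = 1/(-2 - 54) = 1/(-56) = -1/56 ≈ -0.017857)
B + w*99 = -1/56 + 52*99 = -1/56 + 5148 = 288287/56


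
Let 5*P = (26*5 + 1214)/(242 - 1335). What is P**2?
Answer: 1806336/29866225 ≈ 0.060481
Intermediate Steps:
P = -1344/5465 (P = ((26*5 + 1214)/(242 - 1335))/5 = ((130 + 1214)/(-1093))/5 = (1344*(-1/1093))/5 = (1/5)*(-1344/1093) = -1344/5465 ≈ -0.24593)
P**2 = (-1344/5465)**2 = 1806336/29866225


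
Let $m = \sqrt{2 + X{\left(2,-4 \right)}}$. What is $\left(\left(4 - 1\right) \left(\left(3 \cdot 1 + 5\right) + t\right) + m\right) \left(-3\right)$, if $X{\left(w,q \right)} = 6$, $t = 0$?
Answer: $-72 - 6 \sqrt{2} \approx -80.485$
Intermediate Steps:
$m = 2 \sqrt{2}$ ($m = \sqrt{2 + 6} = \sqrt{8} = 2 \sqrt{2} \approx 2.8284$)
$\left(\left(4 - 1\right) \left(\left(3 \cdot 1 + 5\right) + t\right) + m\right) \left(-3\right) = \left(\left(4 - 1\right) \left(\left(3 \cdot 1 + 5\right) + 0\right) + 2 \sqrt{2}\right) \left(-3\right) = \left(3 \left(\left(3 + 5\right) + 0\right) + 2 \sqrt{2}\right) \left(-3\right) = \left(3 \left(8 + 0\right) + 2 \sqrt{2}\right) \left(-3\right) = \left(3 \cdot 8 + 2 \sqrt{2}\right) \left(-3\right) = \left(24 + 2 \sqrt{2}\right) \left(-3\right) = -72 - 6 \sqrt{2}$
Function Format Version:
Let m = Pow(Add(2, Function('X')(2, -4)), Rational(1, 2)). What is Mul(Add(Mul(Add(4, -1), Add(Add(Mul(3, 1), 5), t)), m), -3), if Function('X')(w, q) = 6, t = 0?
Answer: Add(-72, Mul(-6, Pow(2, Rational(1, 2)))) ≈ -80.485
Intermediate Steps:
m = Mul(2, Pow(2, Rational(1, 2))) (m = Pow(Add(2, 6), Rational(1, 2)) = Pow(8, Rational(1, 2)) = Mul(2, Pow(2, Rational(1, 2))) ≈ 2.8284)
Mul(Add(Mul(Add(4, -1), Add(Add(Mul(3, 1), 5), t)), m), -3) = Mul(Add(Mul(Add(4, -1), Add(Add(Mul(3, 1), 5), 0)), Mul(2, Pow(2, Rational(1, 2)))), -3) = Mul(Add(Mul(3, Add(Add(3, 5), 0)), Mul(2, Pow(2, Rational(1, 2)))), -3) = Mul(Add(Mul(3, Add(8, 0)), Mul(2, Pow(2, Rational(1, 2)))), -3) = Mul(Add(Mul(3, 8), Mul(2, Pow(2, Rational(1, 2)))), -3) = Mul(Add(24, Mul(2, Pow(2, Rational(1, 2)))), -3) = Add(-72, Mul(-6, Pow(2, Rational(1, 2))))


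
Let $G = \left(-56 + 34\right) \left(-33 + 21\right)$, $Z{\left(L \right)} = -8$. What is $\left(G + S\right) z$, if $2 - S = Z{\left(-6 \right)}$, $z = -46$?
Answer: $-12604$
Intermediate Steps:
$S = 10$ ($S = 2 - -8 = 2 + 8 = 10$)
$G = 264$ ($G = \left(-22\right) \left(-12\right) = 264$)
$\left(G + S\right) z = \left(264 + 10\right) \left(-46\right) = 274 \left(-46\right) = -12604$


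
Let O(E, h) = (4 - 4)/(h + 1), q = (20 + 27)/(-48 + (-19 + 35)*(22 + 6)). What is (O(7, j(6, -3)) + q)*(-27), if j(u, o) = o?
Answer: -1269/400 ≈ -3.1725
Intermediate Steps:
q = 47/400 (q = 47/(-48 + 16*28) = 47/(-48 + 448) = 47/400 ≈ 0.11750)
O(E, h) = 0 (O(E, h) = 0/(1 + h) = 0)
(O(7, j(6, -3)) + q)*(-27) = (0 + 47/400)*(-27) = (47/400)*(-27) = -1269/400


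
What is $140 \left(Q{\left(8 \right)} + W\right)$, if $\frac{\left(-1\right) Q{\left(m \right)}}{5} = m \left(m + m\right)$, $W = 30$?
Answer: $-85400$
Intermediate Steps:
$Q{\left(m \right)} = - 10 m^{2}$ ($Q{\left(m \right)} = - 5 m \left(m + m\right) = - 5 m 2 m = - 5 \cdot 2 m^{2} = - 10 m^{2}$)
$140 \left(Q{\left(8 \right)} + W\right) = 140 \left(- 10 \cdot 8^{2} + 30\right) = 140 \left(\left(-10\right) 64 + 30\right) = 140 \left(-640 + 30\right) = 140 \left(-610\right) = -85400$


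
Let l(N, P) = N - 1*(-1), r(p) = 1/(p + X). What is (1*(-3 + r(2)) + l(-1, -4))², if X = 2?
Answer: 121/16 ≈ 7.5625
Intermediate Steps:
r(p) = 1/(2 + p) (r(p) = 1/(p + 2) = 1/(2 + p))
l(N, P) = 1 + N (l(N, P) = N + 1 = 1 + N)
(1*(-3 + r(2)) + l(-1, -4))² = (1*(-3 + 1/(2 + 2)) + (1 - 1))² = (1*(-3 + 1/4) + 0)² = (1*(-3 + ¼) + 0)² = (1*(-11/4) + 0)² = (-11/4 + 0)² = (-11/4)² = 121/16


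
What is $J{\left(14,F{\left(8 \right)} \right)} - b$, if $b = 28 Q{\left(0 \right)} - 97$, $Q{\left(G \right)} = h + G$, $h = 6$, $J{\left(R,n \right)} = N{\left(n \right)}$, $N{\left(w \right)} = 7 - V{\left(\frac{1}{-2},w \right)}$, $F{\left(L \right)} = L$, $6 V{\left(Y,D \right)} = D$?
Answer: $- \frac{196}{3} \approx -65.333$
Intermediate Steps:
$V{\left(Y,D \right)} = \frac{D}{6}$
$N{\left(w \right)} = 7 - \frac{w}{6}$
$J{\left(R,n \right)} = 7 - \frac{n}{6}$
$Q{\left(G \right)} = 6 + G$
$b = 71$ ($b = 28 \left(6 + 0\right) - 97 = 28 \cdot 6 - 97 = 168 - 97 = 71$)
$J{\left(14,F{\left(8 \right)} \right)} - b = \left(7 - \frac{4}{3}\right) - 71 = \frac{17}{3} - 71 = - \frac{196}{3}$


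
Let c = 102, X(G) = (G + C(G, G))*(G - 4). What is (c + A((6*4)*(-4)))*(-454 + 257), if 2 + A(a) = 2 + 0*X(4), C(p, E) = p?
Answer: -20094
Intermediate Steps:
X(G) = 2*G*(-4 + G) (X(G) = (G + G)*(G - 4) = (2*G)*(-4 + G) = 2*G*(-4 + G))
A(a) = 0 (A(a) = -2 + (2 + 0*(2*4*(-4 + 4))) = -2 + (2 + 0*(2*4*0)) = -2 + (2 + 0*0) = -2 + (2 + 0) = -2 + 2 = 0)
(c + A((6*4)*(-4)))*(-454 + 257) = (102 + 0)*(-454 + 257) = 102*(-197) = -20094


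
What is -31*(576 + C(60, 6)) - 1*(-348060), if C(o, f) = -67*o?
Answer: 454824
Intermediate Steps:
-31*(576 + C(60, 6)) - 1*(-348060) = -31*(576 - 67*60) - 1*(-348060) = -31*(576 - 4020) + 348060 = -31*(-3444) + 348060 = 106764 + 348060 = 454824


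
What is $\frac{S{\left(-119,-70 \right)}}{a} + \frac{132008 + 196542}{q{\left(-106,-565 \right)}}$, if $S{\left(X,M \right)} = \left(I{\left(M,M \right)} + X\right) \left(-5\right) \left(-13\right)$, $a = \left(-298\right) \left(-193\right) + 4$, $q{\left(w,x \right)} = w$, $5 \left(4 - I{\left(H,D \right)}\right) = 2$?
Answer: $- \frac{9449167003}{3048454} \approx -3099.7$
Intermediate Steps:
$I{\left(H,D \right)} = \frac{18}{5}$ ($I{\left(H,D \right)} = 4 - \frac{2}{5} = \frac{18}{5}$)
$a = 57518$ ($a = 57514 + 4 = 57518$)
$S{\left(X,M \right)} = 234 + 65 X$ ($S{\left(X,M \right)} = \left(\frac{18}{5} + X\right) \left(-5\right) \left(-13\right) = \left(-18 - 5 X\right) \left(-13\right) = 234 + 65 X$)
$\frac{S{\left(-119,-70 \right)}}{a} + \frac{132008 + 196542}{q{\left(-106,-565 \right)}} = \frac{234 + 65 \left(-119\right)}{57518} + \frac{132008 + 196542}{-106} = \left(234 - 7735\right) \frac{1}{57518} + 328550 \left(- \frac{1}{106}\right) = \left(-7501\right) \frac{1}{57518} - \frac{164275}{53} = - \frac{7501}{57518} - \frac{164275}{53} = - \frac{9449167003}{3048454}$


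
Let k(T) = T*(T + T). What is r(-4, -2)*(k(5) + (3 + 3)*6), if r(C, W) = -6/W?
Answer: 258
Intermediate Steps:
k(T) = 2*T² (k(T) = T*(2*T) = 2*T²)
r(-4, -2)*(k(5) + (3 + 3)*6) = (-6/(-2))*(2*5² + (3 + 3)*6) = (-6*(-½))*(2*25 + 6*6) = 3*(50 + 36) = 3*86 = 258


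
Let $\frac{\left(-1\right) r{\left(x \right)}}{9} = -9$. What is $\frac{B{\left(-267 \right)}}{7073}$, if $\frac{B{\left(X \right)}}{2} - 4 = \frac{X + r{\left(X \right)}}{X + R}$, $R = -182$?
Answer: $\frac{3964}{3175777} \approx 0.0012482$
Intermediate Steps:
$r{\left(x \right)} = 81$ ($r{\left(x \right)} = \left(-9\right) \left(-9\right) = 81$)
$B{\left(X \right)} = 8 + \frac{2 \left(81 + X\right)}{-182 + X}$ ($B{\left(X \right)} = 8 + 2 \frac{X + 81}{X - 182} = 8 + 2 \frac{81 + X}{-182 + X} = 8 + \frac{2 \left(81 + X\right)}{-182 + X}$)
$\frac{B{\left(-267 \right)}}{7073} = \frac{2 \frac{1}{-182 - 267} \left(-647 + 5 \left(-267\right)\right)}{7073} = \frac{2 \left(-647 - 1335\right)}{-449} \cdot \frac{1}{7073} = 2 \left(- \frac{1}{449}\right) \left(-1982\right) \frac{1}{7073} = \frac{3964}{449} \cdot \frac{1}{7073} = \frac{3964}{3175777}$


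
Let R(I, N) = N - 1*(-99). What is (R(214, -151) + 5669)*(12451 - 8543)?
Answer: 21951236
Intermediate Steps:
R(I, N) = 99 + N (R(I, N) = N + 99 = 99 + N)
(R(214, -151) + 5669)*(12451 - 8543) = ((99 - 151) + 5669)*(12451 - 8543) = (-52 + 5669)*3908 = 5617*3908 = 21951236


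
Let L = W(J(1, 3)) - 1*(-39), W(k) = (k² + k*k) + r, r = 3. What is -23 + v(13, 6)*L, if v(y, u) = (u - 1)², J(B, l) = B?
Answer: 1077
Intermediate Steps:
W(k) = 3 + 2*k² (W(k) = (k² + k*k) + 3 = (k² + k²) + 3 = 2*k² + 3 = 3 + 2*k²)
v(y, u) = (-1 + u)²
L = 44 (L = (3 + 2*1²) - 1*(-39) = (3 + 2*1) + 39 = (3 + 2) + 39 = 5 + 39 = 44)
-23 + v(13, 6)*L = -23 + (-1 + 6)²*44 = -23 + 5²*44 = -23 + 25*44 = -23 + 1100 = 1077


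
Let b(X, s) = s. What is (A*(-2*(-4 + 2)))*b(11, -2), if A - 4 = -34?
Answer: 240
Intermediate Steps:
A = -30 (A = 4 - 34 = -30)
(A*(-2*(-4 + 2)))*b(11, -2) = -(-60)*(-4 + 2)*(-2) = -(-60)*(-2)*(-2) = -30*4*(-2) = -120*(-2) = 240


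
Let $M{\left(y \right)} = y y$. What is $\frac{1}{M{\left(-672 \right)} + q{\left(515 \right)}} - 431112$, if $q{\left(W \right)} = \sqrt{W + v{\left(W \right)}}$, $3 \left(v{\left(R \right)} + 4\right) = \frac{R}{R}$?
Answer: $- \frac{131873782095685128}{305892162817} - \frac{\sqrt{4602}}{611784325634} \approx -4.3111 \cdot 10^{5}$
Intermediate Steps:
$v{\left(R \right)} = - \frac{11}{3}$ ($v{\left(R \right)} = -4 + \frac{R \frac{1}{R}}{3} = -4 + \frac{1}{3} \cdot 1 = -4 + \frac{1}{3} = - \frac{11}{3}$)
$M{\left(y \right)} = y^{2}$
$q{\left(W \right)} = \sqrt{- \frac{11}{3} + W}$ ($q{\left(W \right)} = \sqrt{W - \frac{11}{3}} = \sqrt{- \frac{11}{3} + W}$)
$\frac{1}{M{\left(-672 \right)} + q{\left(515 \right)}} - 431112 = \frac{1}{\left(-672\right)^{2} + \frac{\sqrt{-33 + 9 \cdot 515}}{3}} - 431112 = \frac{1}{451584 + \frac{\sqrt{-33 + 4635}}{3}} - 431112 = \frac{1}{451584 + \frac{\sqrt{4602}}{3}} - 431112 = -431112 + \frac{1}{451584 + \frac{\sqrt{4602}}{3}}$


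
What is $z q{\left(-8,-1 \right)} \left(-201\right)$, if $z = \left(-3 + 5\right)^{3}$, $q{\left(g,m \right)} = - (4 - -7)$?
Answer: $17688$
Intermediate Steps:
$q{\left(g,m \right)} = -11$ ($q{\left(g,m \right)} = - (4 + 7) = \left(-1\right) 11 = -11$)
$z = 8$ ($z = 2^{3} = 8$)
$z q{\left(-8,-1 \right)} \left(-201\right) = 8 \left(-11\right) \left(-201\right) = \left(-88\right) \left(-201\right) = 17688$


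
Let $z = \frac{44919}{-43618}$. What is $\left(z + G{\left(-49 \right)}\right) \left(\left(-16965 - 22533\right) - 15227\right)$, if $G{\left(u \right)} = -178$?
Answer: $\frac{427343311175}{43618} \approx 9.7974 \cdot 10^{6}$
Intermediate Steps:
$z = - \frac{44919}{43618}$ ($z = 44919 \left(- \frac{1}{43618}\right) = - \frac{44919}{43618} \approx -1.0298$)
$\left(z + G{\left(-49 \right)}\right) \left(\left(-16965 - 22533\right) - 15227\right) = \left(- \frac{44919}{43618} - 178\right) \left(\left(-16965 - 22533\right) - 15227\right) = - \frac{7808923 \left(-39498 - 15227\right)}{43618} = \left(- \frac{7808923}{43618}\right) \left(-54725\right) = \frac{427343311175}{43618}$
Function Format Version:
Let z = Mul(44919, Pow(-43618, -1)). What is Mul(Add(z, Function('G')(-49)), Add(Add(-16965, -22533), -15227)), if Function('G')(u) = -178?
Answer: Rational(427343311175, 43618) ≈ 9.7974e+6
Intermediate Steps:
z = Rational(-44919, 43618) (z = Mul(44919, Rational(-1, 43618)) = Rational(-44919, 43618) ≈ -1.0298)
Mul(Add(z, Function('G')(-49)), Add(Add(-16965, -22533), -15227)) = Mul(Add(Rational(-44919, 43618), -178), Add(Add(-16965, -22533), -15227)) = Mul(Rational(-7808923, 43618), Add(-39498, -15227)) = Mul(Rational(-7808923, 43618), -54725) = Rational(427343311175, 43618)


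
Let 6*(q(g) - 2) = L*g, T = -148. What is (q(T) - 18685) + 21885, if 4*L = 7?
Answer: 18953/6 ≈ 3158.8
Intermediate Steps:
L = 7/4 (L = (1/4)*7 = 7/4 ≈ 1.7500)
q(g) = 2 + 7*g/24 (q(g) = 2 + (7*g/4)/6 = 2 + 7*g/24)
(q(T) - 18685) + 21885 = ((2 + (7/24)*(-148)) - 18685) + 21885 = ((2 - 259/6) - 18685) + 21885 = (-247/6 - 18685) + 21885 = -112357/6 + 21885 = 18953/6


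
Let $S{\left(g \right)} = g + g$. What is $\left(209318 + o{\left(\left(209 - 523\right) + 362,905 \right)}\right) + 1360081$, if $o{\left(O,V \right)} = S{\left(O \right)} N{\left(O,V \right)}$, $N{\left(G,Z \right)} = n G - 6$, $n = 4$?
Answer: $1587255$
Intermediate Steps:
$S{\left(g \right)} = 2 g$
$N{\left(G,Z \right)} = -6 + 4 G$ ($N{\left(G,Z \right)} = 4 G - 6 = -6 + 4 G$)
$o{\left(O,V \right)} = 2 O \left(-6 + 4 O\right)$
$\left(209318 + o{\left(\left(209 - 523\right) + 362,905 \right)}\right) + 1360081 = \left(209318 + 4 \left(\left(209 - 523\right) + 362\right) \left(-3 + 2 \left(\left(209 - 523\right) + 362\right)\right)\right) + 1360081 = \left(209318 + 4 \left(-314 + 362\right) \left(-3 + 2 \left(-314 + 362\right)\right)\right) + 1360081 = \left(209318 + 4 \cdot 48 \left(-3 + 2 \cdot 48\right)\right) + 1360081 = \left(209318 + 4 \cdot 48 \left(-3 + 96\right)\right) + 1360081 = \left(209318 + 4 \cdot 48 \cdot 93\right) + 1360081 = \left(209318 + 17856\right) + 1360081 = 227174 + 1360081 = 1587255$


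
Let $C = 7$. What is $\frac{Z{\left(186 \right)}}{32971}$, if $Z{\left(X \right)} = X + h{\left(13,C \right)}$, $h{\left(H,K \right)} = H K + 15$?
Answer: $\frac{292}{32971} \approx 0.0088563$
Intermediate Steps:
$h{\left(H,K \right)} = 15 + H K$
$Z{\left(X \right)} = 106 + X$ ($Z{\left(X \right)} = X + \left(15 + 13 \cdot 7\right) = X + \left(15 + 91\right) = X + 106 = 106 + X$)
$\frac{Z{\left(186 \right)}}{32971} = \frac{106 + 186}{32971} = 292 \cdot \frac{1}{32971} = \frac{292}{32971}$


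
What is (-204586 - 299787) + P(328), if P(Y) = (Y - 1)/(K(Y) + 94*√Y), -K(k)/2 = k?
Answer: -632483633/1254 + 5123*√82/205656 ≈ -5.0437e+5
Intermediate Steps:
K(k) = -2*k
P(Y) = (-1 + Y)/(-2*Y + 94*√Y) (P(Y) = (Y - 1)/(-2*Y + 94*√Y) = (-1 + Y)/(-2*Y + 94*√Y))
(-204586 - 299787) + P(328) = (-204586 - 299787) + (-1 + 328)/(2*(-1*328 + 47*√328)) = -504373 + (½)*327/(-328 + 47*(2*√82)) = -504373 + (½)*327/(-328 + 94*√82) = -504373 + 327/(2*(-328 + 94*√82))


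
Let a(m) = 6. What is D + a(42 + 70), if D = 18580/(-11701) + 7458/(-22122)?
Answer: 175800719/43141587 ≈ 4.0750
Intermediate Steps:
D = -83048803/43141587 (D = 18580*(-1/11701) + 7458*(-1/22122) = -18580/11701 - 1243/3687 = -83048803/43141587 ≈ -1.9250)
D + a(42 + 70) = -83048803/43141587 + 6 = 175800719/43141587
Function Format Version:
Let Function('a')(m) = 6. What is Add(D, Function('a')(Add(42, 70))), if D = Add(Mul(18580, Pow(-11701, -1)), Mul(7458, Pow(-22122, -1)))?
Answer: Rational(175800719, 43141587) ≈ 4.0750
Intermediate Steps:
D = Rational(-83048803, 43141587) (D = Add(Mul(18580, Rational(-1, 11701)), Mul(7458, Rational(-1, 22122))) = Add(Rational(-18580, 11701), Rational(-1243, 3687)) = Rational(-83048803, 43141587) ≈ -1.9250)
Add(D, Function('a')(Add(42, 70))) = Add(Rational(-83048803, 43141587), 6) = Rational(175800719, 43141587)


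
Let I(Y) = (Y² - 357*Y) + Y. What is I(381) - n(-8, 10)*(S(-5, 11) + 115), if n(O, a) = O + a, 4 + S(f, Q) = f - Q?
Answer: 9335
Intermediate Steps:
S(f, Q) = -4 + f - Q (S(f, Q) = -4 + (f - Q) = -4 + f - Q)
I(Y) = Y² - 356*Y
I(381) - n(-8, 10)*(S(-5, 11) + 115) = 381*(-356 + 381) - (-8 + 10)*((-4 - 5 - 1*11) + 115) = 381*25 - 2*((-4 - 5 - 11) + 115) = 9525 - 2*(-20 + 115) = 9525 - 2*95 = 9525 - 1*190 = 9525 - 190 = 9335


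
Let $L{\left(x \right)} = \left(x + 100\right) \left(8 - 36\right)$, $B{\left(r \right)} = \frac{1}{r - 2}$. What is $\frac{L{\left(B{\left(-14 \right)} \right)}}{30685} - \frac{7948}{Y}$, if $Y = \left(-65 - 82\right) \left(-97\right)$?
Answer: $- \frac{1135138507}{1750149660} \approx -0.64859$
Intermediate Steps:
$B{\left(r \right)} = \frac{1}{-2 + r}$
$Y = 14259$ ($Y = \left(-147\right) \left(-97\right) = 14259$)
$L{\left(x \right)} = -2800 - 28 x$ ($L{\left(x \right)} = \left(100 + x\right) \left(-28\right) = -2800 - 28 x$)
$\frac{L{\left(B{\left(-14 \right)} \right)}}{30685} - \frac{7948}{Y} = \frac{-2800 - \frac{28}{-2 - 14}}{30685} - \frac{7948}{14259} = \left(-2800 - \frac{28}{-16}\right) \frac{1}{30685} - \frac{7948}{14259} = \left(-2800 - - \frac{7}{4}\right) \frac{1}{30685} - \frac{7948}{14259} = \left(-2800 + \frac{7}{4}\right) \frac{1}{30685} - \frac{7948}{14259} = \left(- \frac{11193}{4}\right) \frac{1}{30685} - \frac{7948}{14259} = - \frac{11193}{122740} - \frac{7948}{14259} = - \frac{1135138507}{1750149660}$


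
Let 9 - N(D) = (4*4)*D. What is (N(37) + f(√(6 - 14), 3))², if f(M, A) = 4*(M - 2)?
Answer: 349153 - 9456*I*√2 ≈ 3.4915e+5 - 13373.0*I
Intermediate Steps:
N(D) = 9 - 16*D (N(D) = 9 - 4*4*D = 9 - 16*D)
f(M, A) = -8 + 4*M (f(M, A) = 4*(-2 + M) = -8 + 4*M)
(N(37) + f(√(6 - 14), 3))² = ((9 - 16*37) + (-8 + 4*√(6 - 14)))² = ((9 - 592) + (-8 + 4*√(-8)))² = (-583 + (-8 + 4*(2*I*√2)))² = (-583 + (-8 + 8*I*√2))² = (-591 + 8*I*√2)²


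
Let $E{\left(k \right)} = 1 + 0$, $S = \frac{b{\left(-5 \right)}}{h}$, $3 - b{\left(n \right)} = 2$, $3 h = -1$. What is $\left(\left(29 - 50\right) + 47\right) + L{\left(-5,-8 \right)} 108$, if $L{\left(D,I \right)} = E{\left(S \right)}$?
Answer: $134$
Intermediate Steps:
$h = - \frac{1}{3}$ ($h = \frac{1}{3} \left(-1\right) = - \frac{1}{3} \approx -0.33333$)
$b{\left(n \right)} = 1$ ($b{\left(n \right)} = 3 - 2 = 1$)
$S = -3$ ($S = 1 \frac{1}{- \frac{1}{3}} = 1 \left(-3\right) = -3$)
$E{\left(k \right)} = 1$
$L{\left(D,I \right)} = 1$
$\left(\left(29 - 50\right) + 47\right) + L{\left(-5,-8 \right)} 108 = \left(\left(29 - 50\right) + 47\right) + 1 \cdot 108 = \left(-21 + 47\right) + 108 = 26 + 108 = 134$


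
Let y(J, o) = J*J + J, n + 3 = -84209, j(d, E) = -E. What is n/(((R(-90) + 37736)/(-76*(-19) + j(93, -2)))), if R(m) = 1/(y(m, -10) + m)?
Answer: -964422771840/298869121 ≈ -3226.9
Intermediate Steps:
n = -84212 (n = -3 - 84209 = -84212)
y(J, o) = J + J**2 (y(J, o) = J**2 + J = J + J**2)
R(m) = 1/(m + m*(1 + m)) (R(m) = 1/(m*(1 + m) + m) = 1/(m + m*(1 + m)))
n/(((R(-90) + 37736)/(-76*(-19) + j(93, -2)))) = -84212*(-76*(-19) - 1*(-2))/(1/((-90)*(2 - 90)) + 37736) = -84212*(1444 + 2)/(-1/90/(-88) + 37736) = -84212*1446/(-1/90*(-1/88) + 37736) = -84212*1446/(1/7920 + 37736) = -84212/((298869121/7920)*(1/1446)) = -84212/298869121/11452320 = -84212*11452320/298869121 = -964422771840/298869121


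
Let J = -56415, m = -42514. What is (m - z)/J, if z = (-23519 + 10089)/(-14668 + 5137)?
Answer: 405214364/537691365 ≈ 0.75362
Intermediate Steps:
z = 13430/9531 (z = -13430/(-9531) = -13430*(-1/9531) = 13430/9531 ≈ 1.4091)
(m - z)/J = (-42514 - 1*13430/9531)/(-56415) = (-42514 - 13430/9531)*(-1/56415) = -405214364/9531*(-1/56415) = 405214364/537691365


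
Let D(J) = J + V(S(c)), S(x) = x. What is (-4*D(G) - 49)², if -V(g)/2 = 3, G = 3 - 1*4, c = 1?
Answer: 441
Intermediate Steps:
G = -1 (G = 3 - 4 = -1)
V(g) = -6 (V(g) = -2*3 = -6)
D(J) = -6 + J (D(J) = J - 6 = -6 + J)
(-4*D(G) - 49)² = (-4*(-6 - 1) - 49)² = (-4*(-7) - 49)² = (28 - 49)² = (-21)² = 441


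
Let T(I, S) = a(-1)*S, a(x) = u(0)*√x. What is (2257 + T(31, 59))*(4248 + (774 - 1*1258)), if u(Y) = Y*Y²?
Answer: 8495348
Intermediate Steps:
u(Y) = Y³
a(x) = 0 (a(x) = 0³*√x = 0*√x = 0)
T(I, S) = 0 (T(I, S) = 0*S = 0)
(2257 + T(31, 59))*(4248 + (774 - 1*1258)) = (2257 + 0)*(4248 + (774 - 1*1258)) = 2257*(4248 + (774 - 1258)) = 2257*(4248 - 484) = 2257*3764 = 8495348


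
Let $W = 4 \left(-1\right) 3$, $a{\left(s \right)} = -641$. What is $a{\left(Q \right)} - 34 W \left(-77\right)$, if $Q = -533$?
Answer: $-32057$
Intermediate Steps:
$W = -12$ ($W = \left(-4\right) 3 = -12$)
$a{\left(Q \right)} - 34 W \left(-77\right) = -641 - 34 \left(-12\right) \left(-77\right) = -641 - \left(-408\right) \left(-77\right) = -641 - 31416 = -32057$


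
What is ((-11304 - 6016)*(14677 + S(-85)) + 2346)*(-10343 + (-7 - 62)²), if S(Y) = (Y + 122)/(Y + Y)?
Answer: 24122009663948/17 ≈ 1.4189e+12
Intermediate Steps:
S(Y) = (122 + Y)/(2*Y) (S(Y) = (122 + Y)/((2*Y)) = (122 + Y)*(1/(2*Y)) = (122 + Y)/(2*Y))
((-11304 - 6016)*(14677 + S(-85)) + 2346)*(-10343 + (-7 - 62)²) = ((-11304 - 6016)*(14677 + (½)*(122 - 85)/(-85)) + 2346)*(-10343 + (-7 - 62)²) = (-17320*(14677 + (½)*(-1/85)*37) + 2346)*(-10343 + (-69)²) = (-17320*(14677 - 37/170) + 2346)*(-10343 + 4761) = (-17320*2495053/170 + 2346)*(-5582) = (-4321431796/17 + 2346)*(-5582) = -4321391914/17*(-5582) = 24122009663948/17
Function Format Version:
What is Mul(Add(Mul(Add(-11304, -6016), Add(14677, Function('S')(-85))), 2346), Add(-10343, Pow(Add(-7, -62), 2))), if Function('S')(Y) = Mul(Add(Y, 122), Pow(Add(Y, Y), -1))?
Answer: Rational(24122009663948, 17) ≈ 1.4189e+12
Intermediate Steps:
Function('S')(Y) = Mul(Rational(1, 2), Pow(Y, -1), Add(122, Y)) (Function('S')(Y) = Mul(Add(122, Y), Pow(Mul(2, Y), -1)) = Mul(Add(122, Y), Mul(Rational(1, 2), Pow(Y, -1))) = Mul(Rational(1, 2), Pow(Y, -1), Add(122, Y)))
Mul(Add(Mul(Add(-11304, -6016), Add(14677, Function('S')(-85))), 2346), Add(-10343, Pow(Add(-7, -62), 2))) = Mul(Add(Mul(Add(-11304, -6016), Add(14677, Mul(Rational(1, 2), Pow(-85, -1), Add(122, -85)))), 2346), Add(-10343, Pow(Add(-7, -62), 2))) = Mul(Add(Mul(-17320, Add(14677, Mul(Rational(1, 2), Rational(-1, 85), 37))), 2346), Add(-10343, Pow(-69, 2))) = Mul(Add(Mul(-17320, Add(14677, Rational(-37, 170))), 2346), Add(-10343, 4761)) = Mul(Add(Mul(-17320, Rational(2495053, 170)), 2346), -5582) = Mul(Add(Rational(-4321431796, 17), 2346), -5582) = Mul(Rational(-4321391914, 17), -5582) = Rational(24122009663948, 17)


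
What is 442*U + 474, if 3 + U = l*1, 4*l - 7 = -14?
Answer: -3251/2 ≈ -1625.5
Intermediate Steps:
l = -7/4 (l = 7/4 + (1/4)*(-14) = 7/4 - 7/2 = -7/4 ≈ -1.7500)
U = -19/4 (U = -3 - 7/4*1 = -3 - 7/4 = -19/4 ≈ -4.7500)
442*U + 474 = 442*(-19/4) + 474 = -4199/2 + 474 = -3251/2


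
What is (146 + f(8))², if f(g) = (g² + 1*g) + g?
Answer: 51076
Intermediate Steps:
f(g) = g² + 2*g (f(g) = (g² + g) + g = (g + g²) + g = g² + 2*g)
(146 + f(8))² = (146 + 8*(2 + 8))² = (146 + 8*10)² = (146 + 80)² = 226² = 51076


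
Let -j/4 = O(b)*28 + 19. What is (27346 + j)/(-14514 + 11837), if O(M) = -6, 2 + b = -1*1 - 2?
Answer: -27942/2677 ≈ -10.438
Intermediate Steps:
b = -5 (b = -2 + (-1*1 - 2) = -2 + (-1 - 2) = -2 - 3 = -5)
j = 596 (j = -4*(-6*28 + 19) = -4*(-168 + 19) = -4*(-149) = 596)
(27346 + j)/(-14514 + 11837) = (27346 + 596)/(-14514 + 11837) = 27942/(-2677) = 27942*(-1/2677) = -27942/2677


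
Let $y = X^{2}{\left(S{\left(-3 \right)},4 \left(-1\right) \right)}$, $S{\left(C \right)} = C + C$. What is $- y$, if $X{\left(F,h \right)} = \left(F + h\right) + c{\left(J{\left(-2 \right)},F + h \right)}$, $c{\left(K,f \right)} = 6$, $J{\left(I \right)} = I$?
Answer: $-16$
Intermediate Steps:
$S{\left(C \right)} = 2 C$
$X{\left(F,h \right)} = 6 + F + h$ ($X{\left(F,h \right)} = \left(F + h\right) + 6 = 6 + F + h$)
$y = 16$ ($y = \left(6 + 2 \left(-3\right) + 4 \left(-1\right)\right)^{2} = \left(6 - 6 - 4\right)^{2} = \left(-4\right)^{2} = 16$)
$- y = \left(-1\right) 16 = -16$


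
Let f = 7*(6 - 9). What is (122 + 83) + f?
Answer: 184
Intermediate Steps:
f = -21 (f = 7*(-3) = -21)
(122 + 83) + f = (122 + 83) - 21 = 205 - 21 = 184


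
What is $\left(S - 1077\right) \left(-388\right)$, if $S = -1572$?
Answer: $1027812$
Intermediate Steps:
$\left(S - 1077\right) \left(-388\right) = \left(-1572 - 1077\right) \left(-388\right) = \left(-2649\right) \left(-388\right) = 1027812$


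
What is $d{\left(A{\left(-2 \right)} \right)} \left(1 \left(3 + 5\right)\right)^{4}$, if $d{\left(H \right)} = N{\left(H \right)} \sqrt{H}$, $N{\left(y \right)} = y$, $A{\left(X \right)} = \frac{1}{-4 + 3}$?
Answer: $- 4096 i \approx - 4096.0 i$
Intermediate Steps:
$A{\left(X \right)} = -1$ ($A{\left(X \right)} = \frac{1}{-1} = -1$)
$d{\left(H \right)} = H^{\frac{3}{2}}$ ($d{\left(H \right)} = H \sqrt{H} = H^{\frac{3}{2}}$)
$d{\left(A{\left(-2 \right)} \right)} \left(1 \left(3 + 5\right)\right)^{4} = \left(-1\right)^{\frac{3}{2}} \left(1 \left(3 + 5\right)\right)^{4} = - i \left(1 \cdot 8\right)^{4} = - i 8^{4} = - i 4096 = - 4096 i$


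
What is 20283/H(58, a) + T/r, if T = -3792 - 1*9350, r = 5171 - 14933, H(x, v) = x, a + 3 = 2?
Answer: 99382441/283098 ≈ 351.05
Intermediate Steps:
a = -1 (a = -3 + 2 = -1)
r = -9762
T = -13142 (T = -3792 - 9350 = -13142)
20283/H(58, a) + T/r = 20283/58 - 13142/(-9762) = 20283*(1/58) - 13142*(-1/9762) = 20283/58 + 6571/4881 = 99382441/283098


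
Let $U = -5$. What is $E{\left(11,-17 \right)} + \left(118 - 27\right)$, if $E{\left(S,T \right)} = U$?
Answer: $86$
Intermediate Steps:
$E{\left(S,T \right)} = -5$
$E{\left(11,-17 \right)} + \left(118 - 27\right) = -5 + \left(118 - 27\right) = -5 + 91 = 86$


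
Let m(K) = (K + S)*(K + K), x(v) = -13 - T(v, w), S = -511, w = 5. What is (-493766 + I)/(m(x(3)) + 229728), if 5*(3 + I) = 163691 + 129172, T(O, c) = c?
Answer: -1087991/621930 ≈ -1.7494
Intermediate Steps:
x(v) = -18 (x(v) = -13 - 1*5 = -13 - 5 = -18)
m(K) = 2*K*(-511 + K) (m(K) = (K - 511)*(K + K) = (-511 + K)*(2*K) = 2*K*(-511 + K))
I = 292848/5 (I = -3 + (163691 + 129172)/5 = -3 + (⅕)*292863 = -3 + 292863/5 = 292848/5 ≈ 58570.)
(-493766 + I)/(m(x(3)) + 229728) = (-493766 + 292848/5)/(2*(-18)*(-511 - 18) + 229728) = -2175982/(5*(2*(-18)*(-529) + 229728)) = -2175982/(5*(19044 + 229728)) = -2175982/5/248772 = -2175982/5*1/248772 = -1087991/621930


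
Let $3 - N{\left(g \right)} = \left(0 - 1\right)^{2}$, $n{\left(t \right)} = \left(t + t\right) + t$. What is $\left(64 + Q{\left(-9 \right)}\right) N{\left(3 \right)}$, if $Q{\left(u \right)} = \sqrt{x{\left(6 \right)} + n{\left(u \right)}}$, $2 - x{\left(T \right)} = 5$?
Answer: $128 + 2 i \sqrt{30} \approx 128.0 + 10.954 i$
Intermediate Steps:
$x{\left(T \right)} = -3$ ($x{\left(T \right)} = 2 - 5 = -3$)
$n{\left(t \right)} = 3 t$ ($n{\left(t \right)} = 2 t + t = 3 t$)
$Q{\left(u \right)} = \sqrt{-3 + 3 u}$
$N{\left(g \right)} = 2$ ($N{\left(g \right)} = 3 - \left(0 - 1\right)^{2} = 3 - \left(-1\right)^{2} = 3 - 1 = 2$)
$\left(64 + Q{\left(-9 \right)}\right) N{\left(3 \right)} = \left(64 + \sqrt{-3 + 3 \left(-9\right)}\right) 2 = \left(64 + \sqrt{-3 - 27}\right) 2 = \left(64 + \sqrt{-30}\right) 2 = \left(64 + i \sqrt{30}\right) 2 = 128 + 2 i \sqrt{30}$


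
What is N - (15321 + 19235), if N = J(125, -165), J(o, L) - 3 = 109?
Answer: -34444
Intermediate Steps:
J(o, L) = 112 (J(o, L) = 3 + 109 = 112)
N = 112
N - (15321 + 19235) = 112 - (15321 + 19235) = 112 - 1*34556 = 112 - 34556 = -34444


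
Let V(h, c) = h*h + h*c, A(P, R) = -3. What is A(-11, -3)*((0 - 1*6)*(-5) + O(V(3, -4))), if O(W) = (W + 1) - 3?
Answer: -75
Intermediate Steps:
V(h, c) = h**2 + c*h
O(W) = -2 + W (O(W) = (1 + W) - 3 = -2 + W)
A(-11, -3)*((0 - 1*6)*(-5) + O(V(3, -4))) = -3*((0 - 1*6)*(-5) + (-2 + 3*(-4 + 3))) = -3*((0 - 6)*(-5) + (-2 + 3*(-1))) = -3*(-6*(-5) + (-2 - 3)) = -3*(30 - 5) = -3*25 = -75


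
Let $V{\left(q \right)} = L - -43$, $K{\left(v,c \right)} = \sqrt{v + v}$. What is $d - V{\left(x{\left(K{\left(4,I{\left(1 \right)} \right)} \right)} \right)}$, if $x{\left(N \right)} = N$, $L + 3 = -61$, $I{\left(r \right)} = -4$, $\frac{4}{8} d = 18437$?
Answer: $36895$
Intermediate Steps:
$d = 36874$ ($d = 2 \cdot 18437 = 36874$)
$K{\left(v,c \right)} = \sqrt{2} \sqrt{v}$ ($K{\left(v,c \right)} = \sqrt{2 v} = \sqrt{2} \sqrt{v}$)
$L = -64$ ($L = -3 - 61 = -64$)
$V{\left(q \right)} = -21$ ($V{\left(q \right)} = -64 - -43 = -64 + 43 = -21$)
$d - V{\left(x{\left(K{\left(4,I{\left(1 \right)} \right)} \right)} \right)} = 36874 - -21 = 36874 + 21 = 36895$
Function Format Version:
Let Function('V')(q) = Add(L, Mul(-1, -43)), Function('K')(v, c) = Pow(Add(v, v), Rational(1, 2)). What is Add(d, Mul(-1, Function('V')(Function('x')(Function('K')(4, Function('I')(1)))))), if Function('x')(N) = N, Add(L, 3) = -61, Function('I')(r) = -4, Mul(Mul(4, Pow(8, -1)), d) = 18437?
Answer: 36895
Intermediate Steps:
d = 36874 (d = Mul(2, 18437) = 36874)
Function('K')(v, c) = Mul(Pow(2, Rational(1, 2)), Pow(v, Rational(1, 2))) (Function('K')(v, c) = Pow(Mul(2, v), Rational(1, 2)) = Mul(Pow(2, Rational(1, 2)), Pow(v, Rational(1, 2))))
L = -64 (L = Add(-3, -61) = -64)
Function('V')(q) = -21 (Function('V')(q) = Add(-64, Mul(-1, -43)) = Add(-64, 43) = -21)
Add(d, Mul(-1, Function('V')(Function('x')(Function('K')(4, Function('I')(1)))))) = Add(36874, Mul(-1, -21)) = Add(36874, 21) = 36895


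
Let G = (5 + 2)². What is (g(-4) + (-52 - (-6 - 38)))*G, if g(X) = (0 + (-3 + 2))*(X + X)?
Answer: 0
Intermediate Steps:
g(X) = -2*X (g(X) = (0 - 1)*(2*X) = -2*X)
G = 49 (G = 7² = 49)
(g(-4) + (-52 - (-6 - 38)))*G = (-2*(-4) + (-52 - (-6 - 38)))*49 = (8 + (-52 - 1*(-44)))*49 = (8 + (-52 + 44))*49 = (8 - 8)*49 = 0*49 = 0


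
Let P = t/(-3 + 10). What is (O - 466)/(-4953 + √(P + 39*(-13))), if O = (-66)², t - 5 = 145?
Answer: -22478365/28621477 - 1945*I*√23793/85864431 ≈ -0.78537 - 0.0034941*I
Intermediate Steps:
t = 150 (t = 5 + 145 = 150)
O = 4356
P = 150/7 (P = 150/(-3 + 10) = 150/7 ≈ 21.429)
(O - 466)/(-4953 + √(P + 39*(-13))) = (4356 - 466)/(-4953 + √(150/7 + 39*(-13))) = 3890/(-4953 + √(150/7 - 507)) = 3890/(-4953 + √(-3399/7)) = 3890/(-4953 + I*√23793/7)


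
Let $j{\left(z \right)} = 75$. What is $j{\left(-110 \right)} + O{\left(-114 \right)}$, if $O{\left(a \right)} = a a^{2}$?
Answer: $-1481469$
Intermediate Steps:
$O{\left(a \right)} = a^{3}$
$j{\left(-110 \right)} + O{\left(-114 \right)} = 75 + \left(-114\right)^{3} = 75 - 1481544 = -1481469$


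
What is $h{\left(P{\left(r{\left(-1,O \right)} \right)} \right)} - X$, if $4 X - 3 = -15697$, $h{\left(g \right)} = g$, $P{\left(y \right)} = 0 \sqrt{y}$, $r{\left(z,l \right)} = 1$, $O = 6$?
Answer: $\frac{7847}{2} \approx 3923.5$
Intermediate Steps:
$P{\left(y \right)} = 0$
$X = - \frac{7847}{2}$ ($X = \frac{3}{4} + \frac{1}{4} \left(-15697\right) = \frac{3}{4} - \frac{15697}{4} = - \frac{7847}{2} \approx -3923.5$)
$h{\left(P{\left(r{\left(-1,O \right)} \right)} \right)} - X = 0 - - \frac{7847}{2} = 0 + \frac{7847}{2} = \frac{7847}{2}$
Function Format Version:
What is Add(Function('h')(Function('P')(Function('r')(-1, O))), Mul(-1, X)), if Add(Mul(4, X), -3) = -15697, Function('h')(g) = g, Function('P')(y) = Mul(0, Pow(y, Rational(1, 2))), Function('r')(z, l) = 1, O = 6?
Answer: Rational(7847, 2) ≈ 3923.5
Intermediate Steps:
Function('P')(y) = 0
X = Rational(-7847, 2) (X = Add(Rational(3, 4), Mul(Rational(1, 4), -15697)) = Add(Rational(3, 4), Rational(-15697, 4)) = Rational(-7847, 2) ≈ -3923.5)
Add(Function('h')(Function('P')(Function('r')(-1, O))), Mul(-1, X)) = Add(0, Mul(-1, Rational(-7847, 2))) = Add(0, Rational(7847, 2)) = Rational(7847, 2)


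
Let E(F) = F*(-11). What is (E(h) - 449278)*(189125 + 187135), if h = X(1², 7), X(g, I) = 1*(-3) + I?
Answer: -169061895720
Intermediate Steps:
X(g, I) = -3 + I
h = 4 (h = -3 + 7 = 4)
E(F) = -11*F
(E(h) - 449278)*(189125 + 187135) = (-11*4 - 449278)*(189125 + 187135) = (-44 - 449278)*376260 = -449322*376260 = -169061895720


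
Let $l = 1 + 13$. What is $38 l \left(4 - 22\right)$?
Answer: $-9576$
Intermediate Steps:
$l = 14$
$38 l \left(4 - 22\right) = 38 \cdot 14 \left(4 - 22\right) = 532 \left(4 - 22\right) = 532 \left(-18\right) = -9576$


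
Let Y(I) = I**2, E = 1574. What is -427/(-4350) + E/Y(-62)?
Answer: 1061036/2090175 ≈ 0.50763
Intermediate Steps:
-427/(-4350) + E/Y(-62) = -427/(-4350) + 1574/((-62)**2) = -427*(-1/4350) + 1574/3844 = 427/4350 + 1574*(1/3844) = 427/4350 + 787/1922 = 1061036/2090175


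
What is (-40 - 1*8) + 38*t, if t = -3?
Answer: -162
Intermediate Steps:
(-40 - 1*8) + 38*t = (-40 - 1*8) + 38*(-3) = (-40 - 8) - 114 = -48 - 114 = -162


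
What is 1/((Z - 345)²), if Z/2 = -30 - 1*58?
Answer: 1/271441 ≈ 3.6840e-6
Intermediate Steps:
Z = -176 (Z = 2*(-30 - 1*58) = 2*(-30 - 58) = 2*(-88) = -176)
1/((Z - 345)²) = 1/((-176 - 345)²) = 1/((-521)²) = 1/271441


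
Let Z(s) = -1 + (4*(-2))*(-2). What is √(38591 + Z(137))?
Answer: √38606 ≈ 196.48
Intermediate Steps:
Z(s) = 15 (Z(s) = -1 - 8*(-2) = -1 + 16 = 15)
√(38591 + Z(137)) = √(38591 + 15) = √38606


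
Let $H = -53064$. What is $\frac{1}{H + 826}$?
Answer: $- \frac{1}{52238} \approx -1.9143 \cdot 10^{-5}$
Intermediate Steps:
$\frac{1}{H + 826} = \frac{1}{-53064 + 826} = \frac{1}{-52238} = - \frac{1}{52238}$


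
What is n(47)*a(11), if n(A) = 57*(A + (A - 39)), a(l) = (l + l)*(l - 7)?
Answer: 275880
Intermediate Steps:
a(l) = 2*l*(-7 + l) (a(l) = (2*l)*(-7 + l) = 2*l*(-7 + l))
n(A) = -2223 + 114*A (n(A) = 57*(A + (-39 + A)) = 57*(-39 + 2*A) = -2223 + 114*A)
n(47)*a(11) = (-2223 + 114*47)*(2*11*(-7 + 11)) = (-2223 + 5358)*(2*11*4) = 3135*88 = 275880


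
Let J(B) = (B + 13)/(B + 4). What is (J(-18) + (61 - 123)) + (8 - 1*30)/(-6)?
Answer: -2435/42 ≈ -57.976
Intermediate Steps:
J(B) = (13 + B)/(4 + B)
(J(-18) + (61 - 123)) + (8 - 1*30)/(-6) = ((13 - 18)/(4 - 18) + (61 - 123)) + (8 - 1*30)/(-6) = (-5/(-14) - 62) + (8 - 30)*(-⅙) = (-1/14*(-5) - 62) - 22*(-⅙) = (5/14 - 62) + 11/3 = -863/14 + 11/3 = -2435/42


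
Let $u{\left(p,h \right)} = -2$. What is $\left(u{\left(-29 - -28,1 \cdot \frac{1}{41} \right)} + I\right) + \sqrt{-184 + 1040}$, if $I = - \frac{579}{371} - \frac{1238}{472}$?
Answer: $- \frac{541405}{87556} + 2 \sqrt{214} \approx 23.074$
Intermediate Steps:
$I = - \frac{366293}{87556}$ ($I = \left(-579\right) \frac{1}{371} - \frac{619}{236} = - \frac{579}{371} - \frac{619}{236} = - \frac{366293}{87556} \approx -4.1835$)
$\left(u{\left(-29 - -28,1 \cdot \frac{1}{41} \right)} + I\right) + \sqrt{-184 + 1040} = \left(-2 - \frac{366293}{87556}\right) + \sqrt{-184 + 1040} = - \frac{541405}{87556} + \sqrt{856} = - \frac{541405}{87556} + 2 \sqrt{214}$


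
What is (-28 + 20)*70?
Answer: -560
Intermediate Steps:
(-28 + 20)*70 = -8*70 = -560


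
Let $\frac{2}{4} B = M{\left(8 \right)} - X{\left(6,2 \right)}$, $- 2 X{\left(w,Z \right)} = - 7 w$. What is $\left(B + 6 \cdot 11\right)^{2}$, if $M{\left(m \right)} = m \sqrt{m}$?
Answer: $2624 + 1536 \sqrt{2} \approx 4796.2$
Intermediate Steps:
$X{\left(w,Z \right)} = \frac{7 w}{2}$ ($X{\left(w,Z \right)} = - \frac{\left(-7\right) w}{2} = \frac{7 w}{2}$)
$M{\left(m \right)} = m^{\frac{3}{2}}$
$B = -42 + 32 \sqrt{2}$ ($B = 2 \left(8^{\frac{3}{2}} - \frac{7}{2} \cdot 6\right) = 2 \left(16 \sqrt{2} - 21\right) = 2 \left(-21 + 16 \sqrt{2}\right) = -42 + 32 \sqrt{2} \approx 3.2548$)
$\left(B + 6 \cdot 11\right)^{2} = \left(\left(-42 + 32 \sqrt{2}\right) + 6 \cdot 11\right)^{2} = \left(\left(-42 + 32 \sqrt{2}\right) + 66\right)^{2} = \left(24 + 32 \sqrt{2}\right)^{2}$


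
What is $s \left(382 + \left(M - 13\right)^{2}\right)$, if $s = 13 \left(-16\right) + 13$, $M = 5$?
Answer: $-86970$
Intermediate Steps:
$s = -195$ ($s = -208 + 13 = -195$)
$s \left(382 + \left(M - 13\right)^{2}\right) = - 195 \left(382 + \left(5 - 13\right)^{2}\right) = - 195 \left(382 + \left(-8\right)^{2}\right) = - 195 \left(382 + 64\right) = \left(-195\right) 446 = -86970$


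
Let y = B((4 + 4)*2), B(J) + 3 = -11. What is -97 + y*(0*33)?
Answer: -97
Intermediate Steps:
B(J) = -14 (B(J) = -3 - 11 = -14)
y = -14
-97 + y*(0*33) = -97 - 0*33 = -97 - 14*0 = -97 + 0 = -97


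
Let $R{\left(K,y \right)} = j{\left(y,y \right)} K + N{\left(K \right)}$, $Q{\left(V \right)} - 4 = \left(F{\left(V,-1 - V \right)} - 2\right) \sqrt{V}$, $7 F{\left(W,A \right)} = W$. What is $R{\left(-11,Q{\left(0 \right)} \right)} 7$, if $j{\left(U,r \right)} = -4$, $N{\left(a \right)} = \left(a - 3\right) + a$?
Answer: $133$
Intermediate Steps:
$N{\left(a \right)} = -3 + 2 a$ ($N{\left(a \right)} = \left(-3 + a\right) + a = -3 + 2 a$)
$F{\left(W,A \right)} = \frac{W}{7}$
$Q{\left(V \right)} = 4 + \sqrt{V} \left(-2 + \frac{V}{7}\right)$ ($Q{\left(V \right)} = 4 + \left(\frac{V}{7} - 2\right) \sqrt{V} = 4 + \left(-2 + \frac{V}{7}\right) \sqrt{V} = 4 + \sqrt{V} \left(-2 + \frac{V}{7}\right)$)
$R{\left(K,y \right)} = -3 - 2 K$ ($R{\left(K,y \right)} = - 4 K + \left(-3 + 2 K\right) = -3 - 2 K$)
$R{\left(-11,Q{\left(0 \right)} \right)} 7 = \left(-3 - -22\right) 7 = \left(-3 + 22\right) 7 = 19 \cdot 7 = 133$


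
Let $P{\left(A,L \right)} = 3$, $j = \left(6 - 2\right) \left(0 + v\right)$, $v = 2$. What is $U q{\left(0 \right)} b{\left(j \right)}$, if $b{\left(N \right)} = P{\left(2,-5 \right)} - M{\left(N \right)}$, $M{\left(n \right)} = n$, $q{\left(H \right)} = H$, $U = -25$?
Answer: $0$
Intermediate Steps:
$j = 8$ ($j = \left(6 - 2\right) \left(0 + 2\right) = 4 \cdot 2 = 8$)
$b{\left(N \right)} = 3 - N$
$U q{\left(0 \right)} b{\left(j \right)} = \left(-25\right) 0 \left(3 - 8\right) = 0 \left(3 - 8\right) = 0 \left(-5\right) = 0$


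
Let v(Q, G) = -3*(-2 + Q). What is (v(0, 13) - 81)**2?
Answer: 5625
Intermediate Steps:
v(Q, G) = 6 - 3*Q
(v(0, 13) - 81)**2 = ((6 - 3*0) - 81)**2 = ((6 + 0) - 81)**2 = (6 - 81)**2 = (-75)**2 = 5625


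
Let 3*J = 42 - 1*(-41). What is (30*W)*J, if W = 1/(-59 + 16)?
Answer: -830/43 ≈ -19.302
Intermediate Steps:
J = 83/3 (J = (42 - 1*(-41))/3 = (42 + 41)/3 = (1/3)*83 = 83/3 ≈ 27.667)
W = -1/43 (W = 1/(-43) = -1/43 ≈ -0.023256)
(30*W)*J = (30*(-1/43))*(83/3) = -30/43*83/3 = -830/43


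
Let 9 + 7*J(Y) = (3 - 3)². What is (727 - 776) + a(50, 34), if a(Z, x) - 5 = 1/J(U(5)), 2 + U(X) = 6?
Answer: -403/9 ≈ -44.778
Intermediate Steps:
U(X) = 4 (U(X) = -2 + 6 = 4)
J(Y) = -9/7 (J(Y) = -9/7 + (3 - 3)²/7 = -9/7 + (⅐)*0² = -9/7 + (⅐)*0 = -9/7 + 0 = -9/7)
a(Z, x) = 38/9 (a(Z, x) = 5 + 1/(-9/7) = 5 - 7/9 = 38/9)
(727 - 776) + a(50, 34) = (727 - 776) + 38/9 = -49 + 38/9 = -403/9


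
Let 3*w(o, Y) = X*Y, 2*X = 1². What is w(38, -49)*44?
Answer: -1078/3 ≈ -359.33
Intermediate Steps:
X = ½ (X = (½)*1² = (½)*1 = ½ ≈ 0.50000)
w(o, Y) = Y/6 (w(o, Y) = (Y/2)/3 = Y/6)
w(38, -49)*44 = ((⅙)*(-49))*44 = -49/6*44 = -1078/3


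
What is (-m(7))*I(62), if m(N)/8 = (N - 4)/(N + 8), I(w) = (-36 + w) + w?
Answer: -704/5 ≈ -140.80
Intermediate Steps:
I(w) = -36 + 2*w
m(N) = 8*(-4 + N)/(8 + N) (m(N) = 8*((N - 4)/(N + 8)) = 8*((-4 + N)/(8 + N)) = 8*(-4 + N)/(8 + N))
(-m(7))*I(62) = (-8*(-4 + 7)/(8 + 7))*(-36 + 2*62) = (-8*3/15)*(-36 + 124) = -8*3/15*88 = -1*8/5*88 = -8/5*88 = -704/5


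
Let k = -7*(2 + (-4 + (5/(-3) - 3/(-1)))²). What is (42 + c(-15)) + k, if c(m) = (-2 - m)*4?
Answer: 272/9 ≈ 30.222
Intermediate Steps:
c(m) = -8 - 4*m
k = -574/9 (k = -7*(2 + (-4 + (5*(-⅓) - 3*(-1)))²) = -7*(2 + (-4 + (-5/3 + 3))²) = -7*(2 + (-4 + 4/3)²) = -7*(2 + (-8/3)²) = -7*(2 + 64/9) = -7*82/9 = -574/9 ≈ -63.778)
(42 + c(-15)) + k = (42 + (-8 - 4*(-15))) - 574/9 = (42 + (-8 + 60)) - 574/9 = (42 + 52) - 574/9 = 94 - 574/9 = 272/9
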